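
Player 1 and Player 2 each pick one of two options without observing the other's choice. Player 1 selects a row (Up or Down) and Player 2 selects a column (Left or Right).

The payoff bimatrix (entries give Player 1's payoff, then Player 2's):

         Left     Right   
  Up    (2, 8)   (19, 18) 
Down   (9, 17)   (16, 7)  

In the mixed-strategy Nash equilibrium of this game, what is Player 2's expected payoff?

First find x, the probability Player 1 plays Up, from Player 2's indifference between Left and Right: 8x + 17(1−x) = 18x + 7(1−x), giving x = 1/2.
Since Player 2 is indifferent in equilibrium, Player 2's expected payoff equals the payoff from either column against (1/2, 1/2). Using Left: 8(1/2) + 17(1/2) = 25/2.

25/2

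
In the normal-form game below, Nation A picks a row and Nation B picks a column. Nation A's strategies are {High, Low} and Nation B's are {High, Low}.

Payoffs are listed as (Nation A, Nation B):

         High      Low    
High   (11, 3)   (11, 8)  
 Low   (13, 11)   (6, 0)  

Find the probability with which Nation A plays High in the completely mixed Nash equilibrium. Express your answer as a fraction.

11/16

Let r be the probability that Nation A plays High. In a completely mixed equilibrium, Nation B must be indifferent between High and Low.
Nation B's expected payoff from High is 3r + 11(1−r); from Low it is 8r.
Setting these equal: −8r + 11 = 8r, so r = 11/16.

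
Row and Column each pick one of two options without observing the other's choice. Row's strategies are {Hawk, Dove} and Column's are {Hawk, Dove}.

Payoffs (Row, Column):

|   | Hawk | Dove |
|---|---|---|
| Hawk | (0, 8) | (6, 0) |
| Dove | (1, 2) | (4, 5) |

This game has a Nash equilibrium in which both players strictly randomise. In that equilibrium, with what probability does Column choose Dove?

1/3

Let y be the probability that Column plays Hawk. In a completely mixed equilibrium, Row must be indifferent between Hawk and Dove.
Row's expected payoff from Hawk is 6(1−y); from Dove it is y + 4(1−y).
Setting these equal: −6y + 6 = −3y + 4, so y = 2/3.
Therefore Column plays Dove with probability 1 − 2/3 = 1/3.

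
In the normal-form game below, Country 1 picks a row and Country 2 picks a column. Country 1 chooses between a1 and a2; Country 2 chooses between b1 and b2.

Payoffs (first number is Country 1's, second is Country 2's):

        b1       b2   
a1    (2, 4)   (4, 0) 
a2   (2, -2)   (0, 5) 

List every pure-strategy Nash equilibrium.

(a1, b1)

(a1, b1): Country 1 gets 2 ≥ 2 from a2, and Country 2 gets 4 ≥ 0 from b2 — Nash equilibrium.
(a1, b2): Country 2 prefers b1 (4 > 0) — not an equilibrium.
(a2, b1): Country 2 prefers b2 (5 > -2) — not an equilibrium.
(a2, b2): Country 1 prefers a1 (4 > 0) — not an equilibrium.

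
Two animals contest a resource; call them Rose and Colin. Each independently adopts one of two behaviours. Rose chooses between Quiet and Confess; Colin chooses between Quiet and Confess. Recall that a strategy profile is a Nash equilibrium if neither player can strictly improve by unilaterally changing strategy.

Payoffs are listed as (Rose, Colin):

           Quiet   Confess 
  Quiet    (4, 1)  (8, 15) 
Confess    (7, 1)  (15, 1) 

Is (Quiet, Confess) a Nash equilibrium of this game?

At (Quiet, Confess), Rose earns 8; switching to Confess would give 15, so Rose would deviate.
Colin earns 15; switching to Quiet would give 1, so Colin has no profitable deviation.
Since at least one player can profitably deviate, this is not a Nash equilibrium.

No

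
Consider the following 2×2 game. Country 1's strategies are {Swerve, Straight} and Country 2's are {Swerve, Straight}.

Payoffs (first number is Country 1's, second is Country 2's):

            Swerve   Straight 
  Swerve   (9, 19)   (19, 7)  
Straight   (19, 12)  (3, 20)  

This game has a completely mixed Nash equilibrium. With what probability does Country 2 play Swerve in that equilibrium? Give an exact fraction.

8/13

Let y be the probability that Country 2 plays Swerve. In a completely mixed equilibrium, Country 1 must be indifferent between Swerve and Straight.
Country 1's expected payoff from Swerve is 9y + 19(1−y); from Straight it is 19y + 3(1−y).
Setting these equal: −10y + 19 = 16y + 3, so y = 8/13.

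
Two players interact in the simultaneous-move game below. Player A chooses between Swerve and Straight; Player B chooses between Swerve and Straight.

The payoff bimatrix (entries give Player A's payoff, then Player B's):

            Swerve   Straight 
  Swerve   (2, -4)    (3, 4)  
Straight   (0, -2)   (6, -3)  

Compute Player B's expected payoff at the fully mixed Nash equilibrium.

-20/9

First find x, the probability Player A plays Swerve, from Player B's indifference between Swerve and Straight: −4x − 2(1−x) = 4x − 3(1−x), giving x = 1/9.
Since Player B is indifferent in equilibrium, Player B's expected payoff equals the payoff from either column against (1/9, 8/9). Using Swerve: −4(1/9) − 2(8/9) = -20/9.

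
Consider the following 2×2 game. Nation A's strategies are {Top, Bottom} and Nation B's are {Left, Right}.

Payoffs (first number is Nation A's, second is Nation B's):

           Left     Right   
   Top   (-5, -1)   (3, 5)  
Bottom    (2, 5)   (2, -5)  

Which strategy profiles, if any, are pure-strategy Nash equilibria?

(Top, Right) and (Bottom, Left)

(Top, Left): Nation A prefers Bottom (2 > -5); Nation B prefers Right (5 > -1) — not an equilibrium.
(Top, Right): Nation A gets 3 ≥ 2 from Bottom, and Nation B gets 5 ≥ -1 from Left — Nash equilibrium.
(Bottom, Left): Nation A gets 2 ≥ -5 from Top, and Nation B gets 5 ≥ -5 from Right — Nash equilibrium.
(Bottom, Right): Nation A prefers Top (3 > 2); Nation B prefers Left (5 > -5) — not an equilibrium.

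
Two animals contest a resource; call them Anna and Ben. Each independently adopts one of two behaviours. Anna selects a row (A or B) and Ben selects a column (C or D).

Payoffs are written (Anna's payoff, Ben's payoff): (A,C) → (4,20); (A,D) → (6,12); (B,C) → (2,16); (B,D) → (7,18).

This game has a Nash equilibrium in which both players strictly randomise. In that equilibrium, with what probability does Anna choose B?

4/5

Let x be the probability that Anna plays A. In a completely mixed equilibrium, Ben must be indifferent between C and D.
Ben's expected payoff from C is 20x + 16(1−x); from D it is 12x + 18(1−x).
Setting these equal: 4x + 16 = −6x + 18, so x = 1/5.
Therefore Anna plays B with probability 1 − 1/5 = 4/5.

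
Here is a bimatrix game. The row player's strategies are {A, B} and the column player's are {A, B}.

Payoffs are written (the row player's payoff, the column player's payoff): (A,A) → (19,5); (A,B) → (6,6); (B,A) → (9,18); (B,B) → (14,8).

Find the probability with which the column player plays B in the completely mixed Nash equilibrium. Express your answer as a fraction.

Let c be the probability that the column player plays A. In a completely mixed equilibrium, the row player must be indifferent between A and B.
The row player's expected payoff from A is 19c + 6(1−c); from B it is 9c + 14(1−c).
Setting these equal: 13c + 6 = −5c + 14, so c = 4/9.
Therefore the column player plays B with probability 1 − 4/9 = 5/9.

5/9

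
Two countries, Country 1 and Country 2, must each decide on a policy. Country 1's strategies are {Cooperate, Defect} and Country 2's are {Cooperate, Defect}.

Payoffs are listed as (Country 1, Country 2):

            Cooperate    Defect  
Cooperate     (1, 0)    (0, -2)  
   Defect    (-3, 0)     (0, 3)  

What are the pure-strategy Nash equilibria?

(Cooperate, Cooperate) and (Defect, Defect)

(Cooperate, Cooperate): Country 1 gets 1 ≥ -3 from Defect, and Country 2 gets 0 ≥ -2 from Defect — Nash equilibrium.
(Cooperate, Defect): Country 2 prefers Cooperate (0 > -2) — not an equilibrium.
(Defect, Cooperate): Country 1 prefers Cooperate (1 > -3); Country 2 prefers Defect (3 > 0) — not an equilibrium.
(Defect, Defect): Country 1 gets 0 ≥ 0 from Cooperate, and Country 2 gets 3 ≥ 0 from Cooperate — Nash equilibrium.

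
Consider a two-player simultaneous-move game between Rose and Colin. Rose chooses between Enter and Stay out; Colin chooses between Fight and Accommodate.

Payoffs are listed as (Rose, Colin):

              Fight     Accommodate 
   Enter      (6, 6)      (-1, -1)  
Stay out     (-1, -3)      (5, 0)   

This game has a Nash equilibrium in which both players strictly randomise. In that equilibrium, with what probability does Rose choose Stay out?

7/10

Let r be the probability that Rose plays Enter. In a completely mixed equilibrium, Colin must be indifferent between Fight and Accommodate.
Colin's expected payoff from Fight is 6r − 3(1−r); from Accommodate it is −r.
Setting these equal: 9r − 3 = −r, so r = 3/10.
Therefore Rose plays Stay out with probability 1 − 3/10 = 7/10.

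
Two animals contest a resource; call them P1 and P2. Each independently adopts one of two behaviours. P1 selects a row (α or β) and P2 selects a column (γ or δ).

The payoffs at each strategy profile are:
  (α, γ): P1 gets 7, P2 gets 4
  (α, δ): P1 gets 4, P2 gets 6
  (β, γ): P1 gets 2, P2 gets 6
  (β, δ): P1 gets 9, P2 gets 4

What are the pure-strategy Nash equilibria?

none

(α, γ): P2 prefers δ (6 > 4) — not an equilibrium.
(α, δ): P1 prefers β (9 > 4) — not an equilibrium.
(β, γ): P1 prefers α (7 > 2) — not an equilibrium.
(β, δ): P2 prefers γ (6 > 4) — not an equilibrium.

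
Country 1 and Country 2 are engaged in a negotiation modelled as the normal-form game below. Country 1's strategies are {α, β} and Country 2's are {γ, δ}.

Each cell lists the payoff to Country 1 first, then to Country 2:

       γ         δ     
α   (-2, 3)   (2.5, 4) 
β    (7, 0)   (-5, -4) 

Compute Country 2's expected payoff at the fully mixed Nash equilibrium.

12/5

First find p, the probability Country 1 plays α, from Country 2's indifference between γ and δ: 3p = 4p − 4(1−p), giving p = 4/5.
Since Country 2 is indifferent in equilibrium, Country 2's expected payoff equals the payoff from either column against (4/5, 1/5). Using γ: 3(4/5) = 12/5.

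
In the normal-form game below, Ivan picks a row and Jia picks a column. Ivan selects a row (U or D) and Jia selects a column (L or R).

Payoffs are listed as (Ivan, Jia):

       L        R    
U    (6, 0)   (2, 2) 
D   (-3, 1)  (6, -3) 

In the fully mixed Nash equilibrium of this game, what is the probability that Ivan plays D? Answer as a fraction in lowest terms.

Let x be the probability that Ivan plays U. In a completely mixed equilibrium, Jia must be indifferent between L and R.
Jia's expected payoff from L is (1−x); from R it is 2x − 3(1−x).
Setting these equal: −x + 1 = 5x − 3, so x = 2/3.
Therefore Ivan plays D with probability 1 − 2/3 = 1/3.

1/3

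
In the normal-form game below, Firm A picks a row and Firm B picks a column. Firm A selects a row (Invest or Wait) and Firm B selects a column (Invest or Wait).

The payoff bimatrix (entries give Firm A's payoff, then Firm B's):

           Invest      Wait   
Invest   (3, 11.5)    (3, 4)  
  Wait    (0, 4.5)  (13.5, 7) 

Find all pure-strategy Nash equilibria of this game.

(Invest, Invest): Firm A gets 3 ≥ 0 from Wait, and Firm B gets 11.5 ≥ 4 from Wait — Nash equilibrium.
(Invest, Wait): Firm A prefers Wait (13.5 > 3); Firm B prefers Invest (11.5 > 4) — not an equilibrium.
(Wait, Invest): Firm A prefers Invest (3 > 0); Firm B prefers Wait (7 > 4.5) — not an equilibrium.
(Wait, Wait): Firm A gets 13.5 ≥ 3 from Invest, and Firm B gets 7 ≥ 4.5 from Invest — Nash equilibrium.

(Invest, Invest) and (Wait, Wait)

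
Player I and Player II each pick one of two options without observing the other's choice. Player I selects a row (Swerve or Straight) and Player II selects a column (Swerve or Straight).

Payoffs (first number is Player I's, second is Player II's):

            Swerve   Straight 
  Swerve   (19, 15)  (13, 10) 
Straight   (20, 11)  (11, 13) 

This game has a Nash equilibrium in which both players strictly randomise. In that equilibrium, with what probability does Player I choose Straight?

5/7

Let x be the probability that Player I plays Swerve. In a completely mixed equilibrium, Player II must be indifferent between Swerve and Straight.
Player II's expected payoff from Swerve is 15x + 11(1−x); from Straight it is 10x + 13(1−x).
Setting these equal: 4x + 11 = −3x + 13, so x = 2/7.
Therefore Player I plays Straight with probability 1 − 2/7 = 5/7.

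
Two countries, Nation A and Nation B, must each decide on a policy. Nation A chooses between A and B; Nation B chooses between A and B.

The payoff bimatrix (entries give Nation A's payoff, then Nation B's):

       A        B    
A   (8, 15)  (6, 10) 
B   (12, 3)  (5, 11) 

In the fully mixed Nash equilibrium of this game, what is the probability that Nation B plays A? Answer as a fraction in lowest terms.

1/5

Let q be the probability that Nation B plays A. In a completely mixed equilibrium, Nation A must be indifferent between A and B.
Nation A's expected payoff from A is 8q + 6(1−q); from B it is 12q + 5(1−q).
Setting these equal: 2q + 6 = 7q + 5, so q = 1/5.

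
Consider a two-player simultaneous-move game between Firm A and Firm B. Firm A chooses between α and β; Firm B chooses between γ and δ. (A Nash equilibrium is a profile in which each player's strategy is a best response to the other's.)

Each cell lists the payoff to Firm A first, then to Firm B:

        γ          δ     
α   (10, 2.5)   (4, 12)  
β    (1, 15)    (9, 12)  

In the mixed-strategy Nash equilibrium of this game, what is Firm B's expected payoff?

First find x, the probability Firm A plays α, from Firm B's indifference between γ and δ: 2.5x + 15(1−x) = 12x + 12(1−x), giving x = 6/25.
Since Firm B is indifferent in equilibrium, Firm B's expected payoff equals the payoff from either column against (6/25, 19/25). Using γ: 2.5(6/25) + 15(19/25) = 12.

12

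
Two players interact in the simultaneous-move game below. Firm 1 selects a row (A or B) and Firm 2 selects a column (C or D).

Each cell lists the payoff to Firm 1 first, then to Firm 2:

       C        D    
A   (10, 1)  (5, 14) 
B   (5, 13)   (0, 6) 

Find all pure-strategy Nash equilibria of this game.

(A, C): Firm 2 prefers D (14 > 1) — not an equilibrium.
(A, D): Firm 1 gets 5 ≥ 0 from B, and Firm 2 gets 14 ≥ 1 from C — Nash equilibrium.
(B, C): Firm 1 prefers A (10 > 5) — not an equilibrium.
(B, D): Firm 1 prefers A (5 > 0); Firm 2 prefers C (13 > 6) — not an equilibrium.

(A, D)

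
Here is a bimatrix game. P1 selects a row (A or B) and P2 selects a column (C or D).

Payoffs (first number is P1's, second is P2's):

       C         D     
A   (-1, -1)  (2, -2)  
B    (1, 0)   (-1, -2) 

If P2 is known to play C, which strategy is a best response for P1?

B

Against C, P1 earns -1 from A and 1 from B.
So B is the best response.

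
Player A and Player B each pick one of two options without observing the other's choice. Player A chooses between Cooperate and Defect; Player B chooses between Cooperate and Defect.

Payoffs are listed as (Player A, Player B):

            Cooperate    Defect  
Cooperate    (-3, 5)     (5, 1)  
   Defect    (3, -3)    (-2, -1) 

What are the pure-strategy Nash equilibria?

none

(Cooperate, Cooperate): Player A prefers Defect (3 > -3) — not an equilibrium.
(Cooperate, Defect): Player B prefers Cooperate (5 > 1) — not an equilibrium.
(Defect, Cooperate): Player B prefers Defect (-1 > -3) — not an equilibrium.
(Defect, Defect): Player A prefers Cooperate (5 > -2) — not an equilibrium.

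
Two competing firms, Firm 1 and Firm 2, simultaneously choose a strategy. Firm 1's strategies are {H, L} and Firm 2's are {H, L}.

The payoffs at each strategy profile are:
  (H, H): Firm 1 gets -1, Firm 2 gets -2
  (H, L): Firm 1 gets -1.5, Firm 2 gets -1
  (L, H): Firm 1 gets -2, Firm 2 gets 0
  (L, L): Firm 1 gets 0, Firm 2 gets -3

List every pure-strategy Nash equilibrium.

(H, H): Firm 2 prefers L (-1 > -2) — not an equilibrium.
(H, L): Firm 1 prefers L (0 > -1.5) — not an equilibrium.
(L, H): Firm 1 prefers H (-1 > -2) — not an equilibrium.
(L, L): Firm 2 prefers H (0 > -3) — not an equilibrium.

none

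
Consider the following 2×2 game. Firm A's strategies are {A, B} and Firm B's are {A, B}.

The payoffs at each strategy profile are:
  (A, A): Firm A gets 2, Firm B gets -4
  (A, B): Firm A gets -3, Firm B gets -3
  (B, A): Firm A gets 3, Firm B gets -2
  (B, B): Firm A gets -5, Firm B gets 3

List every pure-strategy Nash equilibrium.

(A, B)

(A, A): Firm A prefers B (3 > 2); Firm B prefers B (-3 > -4) — not an equilibrium.
(A, B): Firm A gets -3 ≥ -5 from B, and Firm B gets -3 ≥ -4 from A — Nash equilibrium.
(B, A): Firm B prefers B (3 > -2) — not an equilibrium.
(B, B): Firm A prefers A (-3 > -5) — not an equilibrium.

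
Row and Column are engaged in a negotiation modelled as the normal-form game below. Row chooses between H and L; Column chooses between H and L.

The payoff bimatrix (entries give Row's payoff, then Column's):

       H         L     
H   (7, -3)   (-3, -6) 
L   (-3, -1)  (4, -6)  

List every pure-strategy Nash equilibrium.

(H, H)

(H, H): Row gets 7 ≥ -3 from L, and Column gets -3 ≥ -6 from L — Nash equilibrium.
(H, L): Row prefers L (4 > -3); Column prefers H (-3 > -6) — not an equilibrium.
(L, H): Row prefers H (7 > -3) — not an equilibrium.
(L, L): Column prefers H (-1 > -6) — not an equilibrium.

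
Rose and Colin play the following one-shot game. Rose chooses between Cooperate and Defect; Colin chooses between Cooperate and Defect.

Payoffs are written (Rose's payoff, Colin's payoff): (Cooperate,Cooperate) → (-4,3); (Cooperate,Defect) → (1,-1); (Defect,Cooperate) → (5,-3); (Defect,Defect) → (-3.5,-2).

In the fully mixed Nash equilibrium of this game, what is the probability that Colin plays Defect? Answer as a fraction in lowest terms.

2/3

Let c be the probability that Colin plays Cooperate. In a completely mixed equilibrium, Rose must be indifferent between Cooperate and Defect.
Rose's expected payoff from Cooperate is −4c + (1−c); from Defect it is 5c − 3.5(1−c).
Setting these equal: −5c + 1 = 8.5c − 3.5, so c = 1/3.
Therefore Colin plays Defect with probability 1 − 1/3 = 2/3.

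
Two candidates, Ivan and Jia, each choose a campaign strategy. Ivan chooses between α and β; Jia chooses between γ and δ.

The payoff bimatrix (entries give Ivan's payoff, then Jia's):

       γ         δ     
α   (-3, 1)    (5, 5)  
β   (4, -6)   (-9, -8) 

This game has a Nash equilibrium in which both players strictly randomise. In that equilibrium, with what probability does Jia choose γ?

Let y be the probability that Jia plays γ. In a completely mixed equilibrium, Ivan must be indifferent between α and β.
Ivan's expected payoff from α is −3y + 5(1−y); from β it is 4y − 9(1−y).
Setting these equal: −8y + 5 = 13y − 9, so y = 2/3.

2/3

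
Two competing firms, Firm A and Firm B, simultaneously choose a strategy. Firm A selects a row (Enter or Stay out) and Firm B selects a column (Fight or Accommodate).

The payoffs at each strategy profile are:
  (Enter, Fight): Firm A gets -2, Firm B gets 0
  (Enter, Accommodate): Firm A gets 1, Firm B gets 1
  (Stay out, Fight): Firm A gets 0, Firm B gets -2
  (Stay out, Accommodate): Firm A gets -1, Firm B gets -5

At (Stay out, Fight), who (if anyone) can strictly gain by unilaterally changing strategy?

Neither

Firm A at (Stay out, Fight) earns 0; deviating to Enter yields -2 — not better.
Firm B earns -2; deviating to Accommodate yields -5 — not better.
Neither player can strictly improve; the profile is a Nash equilibrium.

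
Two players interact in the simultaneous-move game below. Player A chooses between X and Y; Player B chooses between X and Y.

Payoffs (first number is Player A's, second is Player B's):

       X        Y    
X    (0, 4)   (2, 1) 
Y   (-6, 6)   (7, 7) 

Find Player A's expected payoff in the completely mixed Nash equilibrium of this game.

12/11

First find q, the probability Player B plays X, from Player A's indifference between X and Y: 2(1−q) = −6q + 7(1−q), giving q = 5/11.
Since Player A is indifferent in equilibrium, Player A's expected payoff equals the payoff from either row against (5/11, 6/11). Using X: 2(6/11) = 12/11.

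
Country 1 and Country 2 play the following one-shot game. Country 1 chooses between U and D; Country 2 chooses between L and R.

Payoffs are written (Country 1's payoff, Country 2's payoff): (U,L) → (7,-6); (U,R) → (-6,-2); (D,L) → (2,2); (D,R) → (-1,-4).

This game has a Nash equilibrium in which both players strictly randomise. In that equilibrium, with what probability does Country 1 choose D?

2/5

Let p be the probability that Country 1 plays U. In a completely mixed equilibrium, Country 2 must be indifferent between L and R.
Country 2's expected payoff from L is −6p + 2(1−p); from R it is −2p − 4(1−p).
Setting these equal: −8p + 2 = 2p − 4, so p = 3/5.
Therefore Country 1 plays D with probability 1 − 3/5 = 2/5.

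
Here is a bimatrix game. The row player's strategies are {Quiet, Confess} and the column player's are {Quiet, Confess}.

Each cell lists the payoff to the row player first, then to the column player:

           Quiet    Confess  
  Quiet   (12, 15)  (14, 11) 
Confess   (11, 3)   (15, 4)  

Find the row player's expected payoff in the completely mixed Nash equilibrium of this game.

13

First find q, the probability the column player plays Quiet, from the row player's indifference between Quiet and Confess: 12q + 14(1−q) = 11q + 15(1−q), giving q = 1/2.
Since the row player is indifferent in equilibrium, the row player's expected payoff equals the payoff from either row against (1/2, 1/2). Using Quiet: 12(1/2) + 14(1/2) = 13.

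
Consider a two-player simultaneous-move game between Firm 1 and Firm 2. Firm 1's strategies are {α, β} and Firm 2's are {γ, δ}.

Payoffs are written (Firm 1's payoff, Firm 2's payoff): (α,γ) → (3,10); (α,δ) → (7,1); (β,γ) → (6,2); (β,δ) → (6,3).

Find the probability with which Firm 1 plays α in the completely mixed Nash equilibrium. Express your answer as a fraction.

Let r be the probability that Firm 1 plays α. In a completely mixed equilibrium, Firm 2 must be indifferent between γ and δ.
Firm 2's expected payoff from γ is 10r + 2(1−r); from δ it is r + 3(1−r).
Setting these equal: 8r + 2 = −2r + 3, so r = 1/10.

1/10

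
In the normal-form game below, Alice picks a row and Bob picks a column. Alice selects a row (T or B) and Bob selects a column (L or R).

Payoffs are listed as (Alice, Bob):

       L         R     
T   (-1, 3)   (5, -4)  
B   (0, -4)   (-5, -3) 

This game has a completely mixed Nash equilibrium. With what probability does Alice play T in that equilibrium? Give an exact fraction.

1/8

Let p be the probability that Alice plays T. In a completely mixed equilibrium, Bob must be indifferent between L and R.
Bob's expected payoff from L is 3p − 4(1−p); from R it is −4p − 3(1−p).
Setting these equal: 7p − 4 = −p − 3, so p = 1/8.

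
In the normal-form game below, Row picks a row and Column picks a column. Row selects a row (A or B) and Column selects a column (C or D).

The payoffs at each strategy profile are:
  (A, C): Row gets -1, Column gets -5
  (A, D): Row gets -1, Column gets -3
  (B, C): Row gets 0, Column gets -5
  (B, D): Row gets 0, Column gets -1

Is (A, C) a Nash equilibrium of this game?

No

At (A, C), Row earns -1; switching to B would give 0, so Row would deviate.
Column earns -5; switching to D would give -3, so Column would deviate.
Since at least one player can profitably deviate, this is not a Nash equilibrium.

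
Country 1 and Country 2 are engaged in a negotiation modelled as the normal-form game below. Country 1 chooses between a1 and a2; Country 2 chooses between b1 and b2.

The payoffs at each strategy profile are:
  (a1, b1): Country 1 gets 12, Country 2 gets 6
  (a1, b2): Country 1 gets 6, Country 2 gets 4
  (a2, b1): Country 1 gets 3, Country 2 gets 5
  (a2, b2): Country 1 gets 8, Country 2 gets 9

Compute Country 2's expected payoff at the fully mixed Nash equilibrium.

First find p, the probability Country 1 plays a1, from Country 2's indifference between b1 and b2: 6p + 5(1−p) = 4p + 9(1−p), giving p = 2/3.
Since Country 2 is indifferent in equilibrium, Country 2's expected payoff equals the payoff from either column against (2/3, 1/3). Using b1: 6(2/3) + 5(1/3) = 17/3.

17/3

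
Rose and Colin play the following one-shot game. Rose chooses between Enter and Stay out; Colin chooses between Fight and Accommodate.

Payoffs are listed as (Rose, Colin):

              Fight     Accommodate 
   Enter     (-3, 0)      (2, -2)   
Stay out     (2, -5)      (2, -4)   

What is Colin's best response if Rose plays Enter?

Against Enter, Colin earns 0 from Fight and -2 from Accommodate.
So Fight is the best response.

Fight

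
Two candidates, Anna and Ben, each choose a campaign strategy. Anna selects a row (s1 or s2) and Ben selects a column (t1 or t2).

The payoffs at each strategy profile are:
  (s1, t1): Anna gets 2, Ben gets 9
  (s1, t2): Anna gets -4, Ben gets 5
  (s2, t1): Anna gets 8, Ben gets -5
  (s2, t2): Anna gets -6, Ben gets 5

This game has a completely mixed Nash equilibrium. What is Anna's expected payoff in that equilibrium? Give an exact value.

First find q, the probability Ben plays t1, from Anna's indifference between s1 and s2: 2q − 4(1−q) = 8q − 6(1−q), giving q = 1/4.
Since Anna is indifferent in equilibrium, Anna's expected payoff equals the payoff from either row against (1/4, 3/4). Using s1: 2(1/4) − 4(3/4) = -5/2.

-5/2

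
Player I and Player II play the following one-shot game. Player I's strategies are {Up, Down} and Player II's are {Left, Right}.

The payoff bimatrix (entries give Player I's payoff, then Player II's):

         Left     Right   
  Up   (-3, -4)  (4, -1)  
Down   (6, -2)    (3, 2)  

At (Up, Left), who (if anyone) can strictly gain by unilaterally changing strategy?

Player I at (Up, Left) earns -3; deviating to Down yields 6 — a strict improvement.
Player II earns -4; deviating to Right yields -1 — a strict improvement.
Both Player I and Player II have strictly profitable deviations.

Both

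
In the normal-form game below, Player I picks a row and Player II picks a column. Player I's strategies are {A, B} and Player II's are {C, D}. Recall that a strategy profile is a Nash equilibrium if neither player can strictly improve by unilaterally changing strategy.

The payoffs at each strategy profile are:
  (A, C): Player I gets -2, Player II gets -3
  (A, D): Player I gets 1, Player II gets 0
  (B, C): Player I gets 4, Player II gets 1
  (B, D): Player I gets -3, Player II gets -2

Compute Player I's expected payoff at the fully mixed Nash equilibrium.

First find y, the probability Player II plays C, from Player I's indifference between A and B: −2y + (1−y) = 4y − 3(1−y), giving y = 2/5.
Since Player I is indifferent in equilibrium, Player I's expected payoff equals the payoff from either row against (2/5, 3/5). Using A: −2(2/5) + (3/5) = -1/5.

-1/5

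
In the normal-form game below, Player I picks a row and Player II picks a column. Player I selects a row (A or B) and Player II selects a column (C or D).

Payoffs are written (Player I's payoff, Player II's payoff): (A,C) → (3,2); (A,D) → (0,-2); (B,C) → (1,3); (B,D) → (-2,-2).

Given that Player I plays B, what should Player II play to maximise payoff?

Against B, Player II earns 3 from C and -2 from D.
So C is the best response.

C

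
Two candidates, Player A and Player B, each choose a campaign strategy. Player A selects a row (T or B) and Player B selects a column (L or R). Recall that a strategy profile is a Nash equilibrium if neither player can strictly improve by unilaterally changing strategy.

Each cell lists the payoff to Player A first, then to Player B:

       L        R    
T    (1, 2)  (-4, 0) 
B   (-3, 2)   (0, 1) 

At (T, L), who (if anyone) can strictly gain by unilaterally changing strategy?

Player A at (T, L) earns 1; deviating to B yields -3 — not better.
Player B earns 2; deviating to R yields 0 — not better.
Neither player can strictly improve; the profile is a Nash equilibrium.

Neither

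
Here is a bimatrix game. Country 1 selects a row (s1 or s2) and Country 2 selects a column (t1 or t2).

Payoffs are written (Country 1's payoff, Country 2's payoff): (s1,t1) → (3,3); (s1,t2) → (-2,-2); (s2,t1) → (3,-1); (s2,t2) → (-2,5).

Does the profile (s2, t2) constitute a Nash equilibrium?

At (s2, t2), Country 1 earns -2; switching to s1 would give -2, so Country 1 has no profitable deviation.
Country 2 earns 5; switching to t1 would give -1, so Country 2 has no profitable deviation.
Neither player can gain by a unilateral deviation, so this profile is a Nash equilibrium.

Yes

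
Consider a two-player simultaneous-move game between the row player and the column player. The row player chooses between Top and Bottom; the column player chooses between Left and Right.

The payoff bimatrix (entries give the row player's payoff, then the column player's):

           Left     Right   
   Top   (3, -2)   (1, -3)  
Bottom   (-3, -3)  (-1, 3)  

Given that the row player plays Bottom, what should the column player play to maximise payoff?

Against Bottom, the column player earns -3 from Left and 3 from Right.
So Right is the best response.

Right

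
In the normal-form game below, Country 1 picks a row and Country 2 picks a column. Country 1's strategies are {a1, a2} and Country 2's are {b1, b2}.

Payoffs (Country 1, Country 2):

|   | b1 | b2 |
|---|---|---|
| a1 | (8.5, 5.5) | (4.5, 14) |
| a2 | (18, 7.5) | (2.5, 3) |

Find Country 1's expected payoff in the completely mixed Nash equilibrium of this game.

First find q, the probability Country 2 plays b1, from Country 1's indifference between a1 and a2: 8.5q + 4.5(1−q) = 18q + 2.5(1−q), giving q = 4/23.
Since Country 1 is indifferent in equilibrium, Country 1's expected payoff equals the payoff from either row against (4/23, 19/23). Using a1: 8.5(4/23) + 4.5(19/23) = 239/46.

239/46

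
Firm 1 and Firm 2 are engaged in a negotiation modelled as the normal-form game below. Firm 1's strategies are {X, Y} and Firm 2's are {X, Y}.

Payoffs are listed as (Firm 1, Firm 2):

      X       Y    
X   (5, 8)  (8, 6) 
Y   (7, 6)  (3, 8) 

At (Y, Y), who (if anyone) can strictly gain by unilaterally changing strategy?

Firm 1 at (Y, Y) earns 3; deviating to X yields 8 — a strict improvement.
Firm 2 earns 8; deviating to X yields 6 — not better.
Only Firm 1 has a strictly profitable deviation.

Firm 1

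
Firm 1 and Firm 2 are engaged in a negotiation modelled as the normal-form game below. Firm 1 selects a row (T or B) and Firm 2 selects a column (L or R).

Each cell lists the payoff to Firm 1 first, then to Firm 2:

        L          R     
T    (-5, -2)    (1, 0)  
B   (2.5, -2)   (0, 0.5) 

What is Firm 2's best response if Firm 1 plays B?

R

Against B, Firm 2 earns -2 from L and 0.5 from R.
So R is the best response.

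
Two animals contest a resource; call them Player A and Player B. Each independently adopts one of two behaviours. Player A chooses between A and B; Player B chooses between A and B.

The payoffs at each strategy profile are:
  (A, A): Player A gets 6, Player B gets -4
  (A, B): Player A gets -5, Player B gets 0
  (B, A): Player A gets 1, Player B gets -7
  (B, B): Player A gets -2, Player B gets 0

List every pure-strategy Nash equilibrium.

(A, A): Player B prefers B (0 > -4) — not an equilibrium.
(A, B): Player A prefers B (-2 > -5) — not an equilibrium.
(B, A): Player A prefers A (6 > 1); Player B prefers B (0 > -7) — not an equilibrium.
(B, B): Player A gets -2 ≥ -5 from A, and Player B gets 0 ≥ -7 from A — Nash equilibrium.

(B, B)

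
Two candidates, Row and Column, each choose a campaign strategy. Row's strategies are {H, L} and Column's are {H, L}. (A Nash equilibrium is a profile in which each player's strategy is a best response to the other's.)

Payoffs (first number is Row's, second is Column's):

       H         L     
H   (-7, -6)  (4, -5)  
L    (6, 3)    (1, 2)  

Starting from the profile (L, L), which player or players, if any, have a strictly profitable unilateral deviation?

Row at (L, L) earns 1; deviating to H yields 4 — a strict improvement.
Column earns 2; deviating to H yields 3 — a strict improvement.
Both Row and Column have strictly profitable deviations.

Both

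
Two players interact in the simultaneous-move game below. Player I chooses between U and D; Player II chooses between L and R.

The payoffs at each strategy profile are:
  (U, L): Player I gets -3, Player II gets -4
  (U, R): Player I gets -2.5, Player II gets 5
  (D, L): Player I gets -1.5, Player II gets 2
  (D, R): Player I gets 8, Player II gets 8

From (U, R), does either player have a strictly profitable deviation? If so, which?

Player I

Player I at (U, R) earns -2.5; deviating to D yields 8 — a strict improvement.
Player II earns 5; deviating to L yields -4 — not better.
Only Player I has a strictly profitable deviation.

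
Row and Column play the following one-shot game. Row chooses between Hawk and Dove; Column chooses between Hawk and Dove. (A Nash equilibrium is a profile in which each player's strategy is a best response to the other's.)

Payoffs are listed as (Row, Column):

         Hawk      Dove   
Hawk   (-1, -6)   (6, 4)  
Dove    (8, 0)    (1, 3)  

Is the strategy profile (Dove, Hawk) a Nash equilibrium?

No

At (Dove, Hawk), Row earns 8; switching to Hawk would give -1, so Row has no profitable deviation.
Column earns 0; switching to Dove would give 3, so Column would deviate.
Since at least one player can profitably deviate, this is not a Nash equilibrium.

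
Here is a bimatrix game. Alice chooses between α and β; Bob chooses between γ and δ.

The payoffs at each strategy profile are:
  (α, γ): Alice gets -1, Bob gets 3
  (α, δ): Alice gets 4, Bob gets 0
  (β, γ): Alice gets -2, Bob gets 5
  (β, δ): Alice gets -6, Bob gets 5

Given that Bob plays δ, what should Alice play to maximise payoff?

Against δ, Alice earns 4 from α and -6 from β.
So α is the best response.

α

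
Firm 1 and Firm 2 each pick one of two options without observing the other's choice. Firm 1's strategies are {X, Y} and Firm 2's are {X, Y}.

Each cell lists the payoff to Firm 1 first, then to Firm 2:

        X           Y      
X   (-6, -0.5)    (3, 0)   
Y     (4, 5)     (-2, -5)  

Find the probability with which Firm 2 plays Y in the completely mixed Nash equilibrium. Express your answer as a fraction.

2/3

Let y be the probability that Firm 2 plays X. In a completely mixed equilibrium, Firm 1 must be indifferent between X and Y.
Firm 1's expected payoff from X is −6y + 3(1−y); from Y it is 4y − 2(1−y).
Setting these equal: −9y + 3 = 6y − 2, so y = 1/3.
Therefore Firm 2 plays Y with probability 1 − 1/3 = 2/3.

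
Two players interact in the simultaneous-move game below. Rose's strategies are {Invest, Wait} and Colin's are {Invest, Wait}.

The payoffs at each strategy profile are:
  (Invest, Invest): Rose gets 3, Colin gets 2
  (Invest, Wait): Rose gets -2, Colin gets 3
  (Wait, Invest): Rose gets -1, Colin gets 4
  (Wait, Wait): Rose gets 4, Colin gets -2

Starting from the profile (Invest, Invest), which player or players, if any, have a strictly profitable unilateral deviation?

Rose at (Invest, Invest) earns 3; deviating to Wait yields -1 — not better.
Colin earns 2; deviating to Wait yields 3 — a strict improvement.
Only Colin has a strictly profitable deviation.

Colin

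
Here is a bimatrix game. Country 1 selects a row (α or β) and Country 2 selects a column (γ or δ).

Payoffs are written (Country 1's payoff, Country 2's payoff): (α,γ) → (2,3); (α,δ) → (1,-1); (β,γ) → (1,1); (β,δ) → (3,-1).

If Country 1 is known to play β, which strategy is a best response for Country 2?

Against β, Country 2 earns 1 from γ and -1 from δ.
So γ is the best response.

γ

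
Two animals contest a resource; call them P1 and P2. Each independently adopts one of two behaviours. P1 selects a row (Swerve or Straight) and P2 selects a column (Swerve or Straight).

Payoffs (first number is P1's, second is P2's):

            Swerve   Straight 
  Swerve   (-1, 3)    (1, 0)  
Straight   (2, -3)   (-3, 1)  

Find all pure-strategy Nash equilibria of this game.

(Swerve, Swerve): P1 prefers Straight (2 > -1) — not an equilibrium.
(Swerve, Straight): P2 prefers Swerve (3 > 0) — not an equilibrium.
(Straight, Swerve): P2 prefers Straight (1 > -3) — not an equilibrium.
(Straight, Straight): P1 prefers Swerve (1 > -3) — not an equilibrium.

none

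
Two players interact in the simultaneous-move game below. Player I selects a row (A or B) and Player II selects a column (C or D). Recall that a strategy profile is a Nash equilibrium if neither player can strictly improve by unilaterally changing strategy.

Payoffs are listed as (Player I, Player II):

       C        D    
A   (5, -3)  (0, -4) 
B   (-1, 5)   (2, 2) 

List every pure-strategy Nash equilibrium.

(A, C)

(A, C): Player I gets 5 ≥ -1 from B, and Player II gets -3 ≥ -4 from D — Nash equilibrium.
(A, D): Player I prefers B (2 > 0); Player II prefers C (-3 > -4) — not an equilibrium.
(B, C): Player I prefers A (5 > -1) — not an equilibrium.
(B, D): Player II prefers C (5 > 2) — not an equilibrium.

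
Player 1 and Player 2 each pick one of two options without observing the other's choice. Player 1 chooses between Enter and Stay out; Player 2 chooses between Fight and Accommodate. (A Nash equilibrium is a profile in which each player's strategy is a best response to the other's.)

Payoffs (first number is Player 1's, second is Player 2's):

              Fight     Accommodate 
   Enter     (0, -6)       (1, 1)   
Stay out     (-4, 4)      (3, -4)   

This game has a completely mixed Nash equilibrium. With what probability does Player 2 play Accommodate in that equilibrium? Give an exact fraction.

2/3

Let c be the probability that Player 2 plays Fight. In a completely mixed equilibrium, Player 1 must be indifferent between Enter and Stay out.
Player 1's expected payoff from Enter is (1−c); from Stay out it is −4c + 3(1−c).
Setting these equal: −c + 1 = −7c + 3, so c = 1/3.
Therefore Player 2 plays Accommodate with probability 1 − 1/3 = 2/3.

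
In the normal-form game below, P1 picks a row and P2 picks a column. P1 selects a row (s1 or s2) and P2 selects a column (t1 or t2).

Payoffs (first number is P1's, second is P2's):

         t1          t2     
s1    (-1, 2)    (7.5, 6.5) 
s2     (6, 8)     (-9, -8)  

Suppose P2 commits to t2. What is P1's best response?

Against t2, P1 earns 7.5 from s1 and -9 from s2.
So s1 is the best response.

s1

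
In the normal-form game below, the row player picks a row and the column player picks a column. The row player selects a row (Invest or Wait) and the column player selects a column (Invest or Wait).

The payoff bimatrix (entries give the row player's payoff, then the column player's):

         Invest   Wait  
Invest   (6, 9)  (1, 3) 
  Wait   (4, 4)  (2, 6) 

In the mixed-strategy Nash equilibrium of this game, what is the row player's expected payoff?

First find y, the probability the column player plays Invest, from the row player's indifference between Invest and Wait: 6y + (1−y) = 4y + 2(1−y), giving y = 1/3.
Since the row player is indifferent in equilibrium, the row player's expected payoff equals the payoff from either row against (1/3, 2/3). Using Invest: 6(1/3) + (2/3) = 8/3.

8/3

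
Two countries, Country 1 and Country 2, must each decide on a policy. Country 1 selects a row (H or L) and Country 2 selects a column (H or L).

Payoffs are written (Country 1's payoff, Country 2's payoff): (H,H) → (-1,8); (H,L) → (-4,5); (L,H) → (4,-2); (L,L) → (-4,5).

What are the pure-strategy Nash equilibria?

(L, L)

(H, H): Country 1 prefers L (4 > -1) — not an equilibrium.
(H, L): Country 2 prefers H (8 > 5) — not an equilibrium.
(L, H): Country 2 prefers L (5 > -2) — not an equilibrium.
(L, L): Country 1 gets -4 ≥ -4 from H, and Country 2 gets 5 ≥ -2 from H — Nash equilibrium.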